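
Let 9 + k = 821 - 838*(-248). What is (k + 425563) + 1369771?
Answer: 2003970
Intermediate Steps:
k = 208636 (k = -9 + (821 - 838*(-248)) = -9 + (821 + 207824) = -9 + 208645 = 208636)
(k + 425563) + 1369771 = (208636 + 425563) + 1369771 = 634199 + 1369771 = 2003970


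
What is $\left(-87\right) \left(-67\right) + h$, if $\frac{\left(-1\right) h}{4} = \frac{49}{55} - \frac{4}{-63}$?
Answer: $\frac{20184257}{3465} \approx 5825.2$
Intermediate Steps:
$h = - \frac{13228}{3465}$ ($h = - 4 \left(\frac{49}{55} - \frac{4}{-63}\right) = - 4 \left(49 \cdot \frac{1}{55} - - \frac{4}{63}\right) = - 4 \left(\frac{49}{55} + \frac{4}{63}\right) = \left(-4\right) \frac{3307}{3465} = - \frac{13228}{3465} \approx -3.8176$)
$\left(-87\right) \left(-67\right) + h = \left(-87\right) \left(-67\right) - \frac{13228}{3465} = 5829 - \frac{13228}{3465} = \frac{20184257}{3465}$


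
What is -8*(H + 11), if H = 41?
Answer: -416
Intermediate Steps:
-8*(H + 11) = -8*(41 + 11) = -8*52 = -416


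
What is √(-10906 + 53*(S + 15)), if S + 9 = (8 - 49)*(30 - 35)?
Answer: √277 ≈ 16.643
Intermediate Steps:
S = 196 (S = -9 + (8 - 49)*(30 - 35) = -9 - 41*(-5) = -9 + 205 = 196)
√(-10906 + 53*(S + 15)) = √(-10906 + 53*(196 + 15)) = √(-10906 + 53*211) = √(-10906 + 11183) = √277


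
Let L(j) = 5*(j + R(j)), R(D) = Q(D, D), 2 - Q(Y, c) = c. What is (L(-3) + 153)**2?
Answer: 26569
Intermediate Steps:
Q(Y, c) = 2 - c
R(D) = 2 - D
L(j) = 10 (L(j) = 5*(j + (2 - j)) = 5*2 = 10)
(L(-3) + 153)**2 = (10 + 153)**2 = 163**2 = 26569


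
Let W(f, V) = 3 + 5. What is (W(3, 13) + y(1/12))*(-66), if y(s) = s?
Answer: -1067/2 ≈ -533.50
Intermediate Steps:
W(f, V) = 8
(W(3, 13) + y(1/12))*(-66) = (8 + 1/12)*(-66) = (97/12)*(-66) = -1067/2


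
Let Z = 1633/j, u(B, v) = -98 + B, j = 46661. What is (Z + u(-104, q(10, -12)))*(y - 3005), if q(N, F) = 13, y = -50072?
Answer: 500191756453/46661 ≈ 1.0720e+7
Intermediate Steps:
Z = 1633/46661 ≈ 0.034997
(Z + u(-104, q(10, -12)))*(y - 3005) = (1633/46661 + (-98 - 104))*(-50072 - 3005) = (1633/46661 - 202)*(-53077) = -9423889/46661*(-53077) = 500191756453/46661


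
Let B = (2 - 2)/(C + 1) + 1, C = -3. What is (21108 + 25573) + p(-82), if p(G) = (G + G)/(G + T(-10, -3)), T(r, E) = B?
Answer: 3781325/81 ≈ 46683.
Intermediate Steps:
B = 1 (B = (2 - 2)/(-3 + 1) + 1 = 0/(-2) + 1 = 0*(-½) + 1 = 0 + 1 = 1)
T(r, E) = 1
p(G) = 2*G/(1 + G) (p(G) = (G + G)/(G + 1) = (2*G)/(1 + G) = 2*G/(1 + G))
(21108 + 25573) + p(-82) = (21108 + 25573) + 2*(-82)/(1 - 82) = 46681 + 2*(-82)/(-81) = 46681 + 2*(-82)*(-1/81) = 46681 + 164/81 = 3781325/81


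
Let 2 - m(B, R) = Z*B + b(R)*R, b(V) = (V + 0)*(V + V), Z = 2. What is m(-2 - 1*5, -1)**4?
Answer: 104976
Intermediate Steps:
b(V) = 2*V**2 (b(V) = V*(2*V) = 2*V**2)
m(B, R) = 2 - 2*B - 2*R**3 (m(B, R) = 2 - (2*B + (2*R**2)*R) = 2 - (2*B + 2*R**3) = 2 + (-2*B - 2*R**3) = 2 - 2*B - 2*R**3)
m(-2 - 1*5, -1)**4 = (2 - 2*(-2 - 1*5) - 2*(-1)**3)**4 = (2 - 2*(-2 - 5) - 2*(-1))**4 = (2 - 2*(-7) + 2)**4 = (2 + 14 + 2)**4 = 18**4 = 104976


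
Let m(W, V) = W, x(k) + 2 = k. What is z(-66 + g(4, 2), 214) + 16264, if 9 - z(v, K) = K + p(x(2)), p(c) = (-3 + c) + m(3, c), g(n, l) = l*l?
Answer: 16059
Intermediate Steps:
x(k) = -2 + k
g(n, l) = l²
p(c) = c (p(c) = (-3 + c) + 3 = c)
z(v, K) = 9 - K (z(v, K) = 9 - (K + (-2 + 2)) = 9 - (K + 0) = 9 - K)
z(-66 + g(4, 2), 214) + 16264 = (9 - 1*214) + 16264 = (9 - 214) + 16264 = -205 + 16264 = 16059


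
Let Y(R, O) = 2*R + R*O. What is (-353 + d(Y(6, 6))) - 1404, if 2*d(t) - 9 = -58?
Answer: -3563/2 ≈ -1781.5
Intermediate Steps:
Y(R, O) = 2*R + O*R
d(t) = -49/2 (d(t) = 9/2 + (½)*(-58) = 9/2 - 29 = -49/2)
(-353 + d(Y(6, 6))) - 1404 = (-353 - 49/2) - 1404 = -755/2 - 1404 = -3563/2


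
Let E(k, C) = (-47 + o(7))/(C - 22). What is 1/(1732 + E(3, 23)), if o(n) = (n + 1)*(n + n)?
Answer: 1/1797 ≈ 0.00055648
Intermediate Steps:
o(n) = 2*n*(1 + n) (o(n) = (1 + n)*(2*n) = 2*n*(1 + n))
E(k, C) = 65/(-22 + C) (E(k, C) = (-47 + 2*7*(1 + 7))/(C - 22) = (-47 + 2*7*8)/(-22 + C) = (-47 + 112)/(-22 + C) = 65/(-22 + C))
1/(1732 + E(3, 23)) = 1/(1732 + 65/(-22 + 23)) = 1/(1732 + 65/1) = 1/(1732 + 65*1) = 1/(1732 + 65) = 1/1797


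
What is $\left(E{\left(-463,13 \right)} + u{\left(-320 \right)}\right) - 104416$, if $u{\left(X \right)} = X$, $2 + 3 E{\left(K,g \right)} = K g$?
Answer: $-106743$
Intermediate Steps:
$E{\left(K,g \right)} = - \frac{2}{3} + \frac{K g}{3}$
$\left(E{\left(-463,13 \right)} + u{\left(-320 \right)}\right) - 104416 = \left(\left(- \frac{2}{3} + \frac{1}{3} \left(-463\right) 13\right) - 320\right) - 104416 = \left(\left(- \frac{2}{3} - \frac{6019}{3}\right) - 320\right) - 104416 = \left(-2007 - 320\right) - 104416 = -2327 - 104416 = -106743$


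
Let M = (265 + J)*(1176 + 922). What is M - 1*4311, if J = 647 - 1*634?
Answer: 578933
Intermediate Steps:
J = 13 (J = 647 - 634 = 13)
M = 583244 (M = (265 + 13)*(1176 + 922) = 278*2098 = 583244)
M - 1*4311 = 583244 - 1*4311 = 583244 - 4311 = 578933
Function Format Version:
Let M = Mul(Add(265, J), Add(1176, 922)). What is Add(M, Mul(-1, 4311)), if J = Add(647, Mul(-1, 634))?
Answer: 578933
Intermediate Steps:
J = 13 (J = Add(647, -634) = 13)
M = 583244 (M = Mul(Add(265, 13), Add(1176, 922)) = Mul(278, 2098) = 583244)
Add(M, Mul(-1, 4311)) = Add(583244, Mul(-1, 4311)) = Add(583244, -4311) = 578933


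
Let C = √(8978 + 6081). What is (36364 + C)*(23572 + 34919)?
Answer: 2126966724 + 2164167*√11 ≈ 2.1341e+9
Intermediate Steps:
C = 37*√11 (C = √15059 = 37*√11 ≈ 122.72)
(36364 + C)*(23572 + 34919) = (36364 + 37*√11)*(23572 + 34919) = (36364 + 37*√11)*58491 = 2126966724 + 2164167*√11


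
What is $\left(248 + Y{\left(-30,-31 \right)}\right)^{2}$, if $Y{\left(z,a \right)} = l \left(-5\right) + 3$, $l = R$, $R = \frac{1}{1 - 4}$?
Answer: $\frac{574564}{9} \approx 63840.0$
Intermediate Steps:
$R = - \frac{1}{3}$ ($R = \frac{1}{-3} = - \frac{1}{3} \approx -0.33333$)
$l = - \frac{1}{3} \approx -0.33333$
$Y{\left(z,a \right)} = \frac{14}{3}$ ($Y{\left(z,a \right)} = \left(- \frac{1}{3}\right) \left(-5\right) + 3 = \frac{5}{3} + 3 = \frac{14}{3}$)
$\left(248 + Y{\left(-30,-31 \right)}\right)^{2} = \left(248 + \frac{14}{3}\right)^{2} = \left(\frac{758}{3}\right)^{2} = \frac{574564}{9}$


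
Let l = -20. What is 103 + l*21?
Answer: -317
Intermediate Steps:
103 + l*21 = 103 - 20*21 = 103 - 420 = -317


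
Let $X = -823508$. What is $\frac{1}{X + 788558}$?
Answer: $- \frac{1}{34950} \approx -2.8612 \cdot 10^{-5}$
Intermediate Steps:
$\frac{1}{X + 788558} = \frac{1}{-823508 + 788558} = \frac{1}{-34950} = - \frac{1}{34950}$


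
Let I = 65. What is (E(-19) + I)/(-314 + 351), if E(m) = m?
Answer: 46/37 ≈ 1.2432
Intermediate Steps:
(E(-19) + I)/(-314 + 351) = (-19 + 65)/(-314 + 351) = 46/37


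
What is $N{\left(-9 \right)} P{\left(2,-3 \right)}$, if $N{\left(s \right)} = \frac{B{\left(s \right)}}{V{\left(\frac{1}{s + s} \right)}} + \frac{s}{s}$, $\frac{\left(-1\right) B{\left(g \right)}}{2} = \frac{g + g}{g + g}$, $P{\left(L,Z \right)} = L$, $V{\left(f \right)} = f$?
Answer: $74$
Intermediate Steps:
$B{\left(g \right)} = -2$ ($B{\left(g \right)} = - 2 \frac{g + g}{g + g} = - 2 \frac{2 g}{2 g} = - 2 \cdot 2 g \frac{1}{2 g} = \left(-2\right) 1 = -2$)
$N{\left(s \right)} = 1 - 4 s$ ($N{\left(s \right)} = - \frac{2}{\frac{1}{s + s}} + \frac{s}{s} = - \frac{2}{\frac{1}{2 s}} + 1 = - \frac{2}{\frac{1}{2} \frac{1}{s}} + 1 = - 2 \cdot 2 s + 1 = - 4 s + 1 = 1 - 4 s$)
$N{\left(-9 \right)} P{\left(2,-3 \right)} = \left(1 - -36\right) 2 = \left(1 + 36\right) 2 = 37 \cdot 2 = 74$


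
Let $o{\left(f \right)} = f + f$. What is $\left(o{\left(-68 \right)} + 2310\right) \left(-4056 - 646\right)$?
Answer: $-10222148$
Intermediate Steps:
$o{\left(f \right)} = 2 f$
$\left(o{\left(-68 \right)} + 2310\right) \left(-4056 - 646\right) = \left(2 \left(-68\right) + 2310\right) \left(-4056 - 646\right) = \left(-136 + 2310\right) \left(-4702\right) = 2174 \left(-4702\right) = -10222148$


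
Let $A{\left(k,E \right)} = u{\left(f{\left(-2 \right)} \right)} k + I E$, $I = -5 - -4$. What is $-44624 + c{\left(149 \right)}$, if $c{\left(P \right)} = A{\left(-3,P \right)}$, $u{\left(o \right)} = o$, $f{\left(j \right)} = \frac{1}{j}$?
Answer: $- \frac{89543}{2} \approx -44772.0$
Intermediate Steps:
$I = -1$ ($I = -5 + 4 = -1$)
$A{\left(k,E \right)} = - E - \frac{k}{2}$ ($A{\left(k,E \right)} = \frac{k}{-2} - E = - \frac{k}{2} - E = - E - \frac{k}{2}$)
$c{\left(P \right)} = \frac{3}{2} - P$ ($c{\left(P \right)} = - P - - \frac{3}{2} = - P + \frac{3}{2} = \frac{3}{2} - P$)
$-44624 + c{\left(149 \right)} = -44624 + \left(\frac{3}{2} - 149\right) = -44624 - \frac{295}{2} = - \frac{89543}{2}$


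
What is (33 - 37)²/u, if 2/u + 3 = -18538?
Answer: -148328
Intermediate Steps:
u = -2/18541 (u = 2/(-3 - 18538) = 2/(-18541) = 2*(-1/18541) = -2/18541 ≈ -0.00010787)
(33 - 37)²/u = (33 - 37)²/(-2/18541) = (-4)²*(-18541/2) = 16*(-18541/2) = -148328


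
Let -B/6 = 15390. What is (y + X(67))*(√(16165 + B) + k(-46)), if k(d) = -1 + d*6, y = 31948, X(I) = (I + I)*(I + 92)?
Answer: -14751358 + 266270*I*√3047 ≈ -1.4751e+7 + 1.4698e+7*I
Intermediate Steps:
B = -92340 (B = -6*15390 = -92340)
X(I) = 2*I*(92 + I) (X(I) = (2*I)*(92 + I) = 2*I*(92 + I))
k(d) = -1 + 6*d
(y + X(67))*(√(16165 + B) + k(-46)) = (31948 + 2*67*(92 + 67))*(√(16165 - 92340) + (-1 + 6*(-46))) = (31948 + 2*67*159)*(√(-76175) + (-1 - 276)) = (31948 + 21306)*(5*I*√3047 - 277) = 53254*(-277 + 5*I*√3047) = -14751358 + 266270*I*√3047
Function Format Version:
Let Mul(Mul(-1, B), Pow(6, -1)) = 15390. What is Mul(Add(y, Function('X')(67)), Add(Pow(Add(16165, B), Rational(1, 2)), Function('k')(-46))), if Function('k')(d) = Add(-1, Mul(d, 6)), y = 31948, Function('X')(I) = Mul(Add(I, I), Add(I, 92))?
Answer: Add(-14751358, Mul(266270, I, Pow(3047, Rational(1, 2)))) ≈ Add(-1.4751e+7, Mul(1.4698e+7, I))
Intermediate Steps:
B = -92340 (B = Mul(-6, 15390) = -92340)
Function('X')(I) = Mul(2, I, Add(92, I)) (Function('X')(I) = Mul(Mul(2, I), Add(92, I)) = Mul(2, I, Add(92, I)))
Function('k')(d) = Add(-1, Mul(6, d))
Mul(Add(y, Function('X')(67)), Add(Pow(Add(16165, B), Rational(1, 2)), Function('k')(-46))) = Mul(Add(31948, Mul(2, 67, Add(92, 67))), Add(Pow(Add(16165, -92340), Rational(1, 2)), Add(-1, Mul(6, -46)))) = Mul(Add(31948, Mul(2, 67, 159)), Add(Pow(-76175, Rational(1, 2)), Add(-1, -276))) = Mul(Add(31948, 21306), Add(Mul(5, I, Pow(3047, Rational(1, 2))), -277)) = Mul(53254, Add(-277, Mul(5, I, Pow(3047, Rational(1, 2))))) = Add(-14751358, Mul(266270, I, Pow(3047, Rational(1, 2))))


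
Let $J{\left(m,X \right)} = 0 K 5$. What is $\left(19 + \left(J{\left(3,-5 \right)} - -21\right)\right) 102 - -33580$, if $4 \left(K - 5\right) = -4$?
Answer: $37660$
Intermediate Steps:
$K = 4$ ($K = 5 + \frac{1}{4} \left(-4\right) = 5 - 1 = 4$)
$J{\left(m,X \right)} = 0$ ($J{\left(m,X \right)} = 0 \cdot 4 \cdot 5 = 0 \cdot 5 = 0$)
$\left(19 + \left(J{\left(3,-5 \right)} - -21\right)\right) 102 - -33580 = \left(19 + \left(0 - -21\right)\right) 102 - -33580 = \left(19 + \left(0 + 21\right)\right) 102 + 33580 = \left(19 + 21\right) 102 + 33580 = 40 \cdot 102 + 33580 = 4080 + 33580 = 37660$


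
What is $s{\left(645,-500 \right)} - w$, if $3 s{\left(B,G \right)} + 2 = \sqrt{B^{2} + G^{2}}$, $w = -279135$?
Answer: $\frac{837403}{3} + \frac{5 \sqrt{26641}}{3} \approx 2.7941 \cdot 10^{5}$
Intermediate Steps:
$s{\left(B,G \right)} = - \frac{2}{3} + \frac{\sqrt{B^{2} + G^{2}}}{3}$
$s{\left(645,-500 \right)} - w = \left(- \frac{2}{3} + \frac{\sqrt{645^{2} + \left(-500\right)^{2}}}{3}\right) - -279135 = \left(- \frac{2}{3} + \frac{\sqrt{416025 + 250000}}{3}\right) + 279135 = \left(- \frac{2}{3} + \frac{\sqrt{666025}}{3}\right) + 279135 = \left(- \frac{2}{3} + \frac{5 \sqrt{26641}}{3}\right) + 279135 = \frac{837403}{3} + \frac{5 \sqrt{26641}}{3}$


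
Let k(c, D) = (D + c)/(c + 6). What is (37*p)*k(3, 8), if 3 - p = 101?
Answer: -39886/9 ≈ -4431.8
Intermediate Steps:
k(c, D) = (D + c)/(6 + c)
p = -98 (p = 3 - 1*101 = 3 - 101 = -98)
(37*p)*k(3, 8) = (37*(-98))*((8 + 3)/(6 + 3)) = -3626*11/9 = -39886/9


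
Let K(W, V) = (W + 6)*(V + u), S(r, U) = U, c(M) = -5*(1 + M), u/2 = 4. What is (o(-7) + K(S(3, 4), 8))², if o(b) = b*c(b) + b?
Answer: 3249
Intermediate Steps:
u = 8 (u = 2*4 = 8)
c(M) = -5 - 5*M
o(b) = b + b*(-5 - 5*b) (o(b) = b*(-5 - 5*b) + b = b + b*(-5 - 5*b))
K(W, V) = (6 + W)*(8 + V) (K(W, V) = (W + 6)*(V + 8) = (6 + W)*(8 + V))
(o(-7) + K(S(3, 4), 8))² = (-1*(-7)*(4 + 5*(-7)) + (48 + 6*8 + 8*4 + 8*4))² = (-1*(-7)*(4 - 35) + (48 + 48 + 32 + 32))² = (-1*(-7)*(-31) + 160)² = (-217 + 160)² = (-57)² = 3249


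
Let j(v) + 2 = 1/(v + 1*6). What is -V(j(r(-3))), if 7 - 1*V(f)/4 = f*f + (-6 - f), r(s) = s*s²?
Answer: -11924/441 ≈ -27.039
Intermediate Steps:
r(s) = s³
j(v) = -2 + 1/(6 + v) (j(v) = -2 + 1/(v + 1*6) = -2 + 1/(v + 6) = -2 + 1/(6 + v))
V(f) = 52 - 4*f² + 4*f (V(f) = 28 - 4*(f*f + (-6 - f)) = 28 - 4*(f² + (-6 - f)) = 28 - 4*(-6 + f² - f) = 28 + (24 - 4*f² + 4*f) = 52 - 4*f² + 4*f)
-V(j(r(-3))) = -(52 - 4*(-11 - 2*(-3)³)²/(6 + (-3)³)² + 4*((-11 - 2*(-3)³)/(6 + (-3)³))) = -(52 - 4*(-11 - 2*(-27))²/(6 - 27)² + 4*((-11 - 2*(-27))/(6 - 27))) = -(52 - 4*(-11 + 54)²/441 + 4*((-11 + 54)/(-21))) = -(52 - 4*(-1/21*43)² + 4*(-1/21*43)) = -(52 - 4*(-43/21)² + 4*(-43/21)) = -(52 - 4*1849/441 - 172/21) = -(52 - 7396/441 - 172/21) = -1*11924/441 = -11924/441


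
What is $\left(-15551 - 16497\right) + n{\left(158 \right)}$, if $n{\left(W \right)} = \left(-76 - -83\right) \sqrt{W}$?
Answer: $-32048 + 7 \sqrt{158} \approx -31960.0$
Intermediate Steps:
$n{\left(W \right)} = 7 \sqrt{W}$ ($n{\left(W \right)} = \left(-76 + 83\right) \sqrt{W} = 7 \sqrt{W}$)
$\left(-15551 - 16497\right) + n{\left(158 \right)} = \left(-15551 - 16497\right) + 7 \sqrt{158} = -32048 + 7 \sqrt{158}$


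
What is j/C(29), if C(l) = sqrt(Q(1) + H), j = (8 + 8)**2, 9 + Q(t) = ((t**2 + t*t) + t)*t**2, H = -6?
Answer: -128*I*sqrt(3)/3 ≈ -73.901*I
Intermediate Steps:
Q(t) = -9 + t**2*(t + 2*t**2) (Q(t) = -9 + ((t**2 + t*t) + t)*t**2 = -9 + ((t**2 + t**2) + t)*t**2 = -9 + (2*t**2 + t)*t**2 = -9 + (t + 2*t**2)*t**2 = -9 + t**2*(t + 2*t**2))
j = 256 (j = 16**2 = 256)
C(l) = 2*I*sqrt(3) (C(l) = sqrt((-9 + 1**3 + 2*1**4) - 6) = sqrt((-9 + 1 + 2*1) - 6) = sqrt((-9 + 1 + 2) - 6) = sqrt(-6 - 6) = sqrt(-12) = 2*I*sqrt(3))
j/C(29) = 256/((2*I*sqrt(3))) = 256*(-I*sqrt(3)/6) = -128*I*sqrt(3)/3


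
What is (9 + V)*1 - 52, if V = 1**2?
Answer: -42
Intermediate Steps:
V = 1
(9 + V)*1 - 52 = (9 + 1)*1 - 52 = 10*1 - 52 = 10 - 52 = -42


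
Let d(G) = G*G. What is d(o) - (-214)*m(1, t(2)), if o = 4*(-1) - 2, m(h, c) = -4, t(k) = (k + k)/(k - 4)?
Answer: -820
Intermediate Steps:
t(k) = 2*k/(-4 + k) (t(k) = (2*k)/(-4 + k) = 2*k/(-4 + k))
o = -6 (o = -4 - 2 = -6)
d(G) = G**2
d(o) - (-214)*m(1, t(2)) = (-6)**2 - (-214)*(-4) = 36 - 1*856 = 36 - 856 = -820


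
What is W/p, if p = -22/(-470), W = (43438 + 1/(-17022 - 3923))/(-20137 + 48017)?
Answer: 42761018723/1284682520 ≈ 33.285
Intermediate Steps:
W = 909808909/583946600 (W = (43438 + 1/(-20945))/27880 = (43438 - 1/20945)*(1/27880) = (909808909/20945)*(1/27880) = 909808909/583946600 ≈ 1.5580)
p = 11/235 (p = -22*(-1/470) = 11/235 ≈ 0.046808)
W/p = 909808909/(583946600*(11/235)) = (909808909/583946600)*(235/11) = 42761018723/1284682520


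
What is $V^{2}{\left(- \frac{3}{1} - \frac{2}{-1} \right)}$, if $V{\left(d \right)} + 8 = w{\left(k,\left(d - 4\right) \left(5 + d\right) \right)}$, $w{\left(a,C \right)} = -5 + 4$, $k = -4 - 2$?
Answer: $81$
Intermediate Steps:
$k = -6$ ($k = -4 - 2 = -6$)
$w{\left(a,C \right)} = -1$
$V{\left(d \right)} = -9$ ($V{\left(d \right)} = -8 - 1 = -9$)
$V^{2}{\left(- \frac{3}{1} - \frac{2}{-1} \right)} = \left(-9\right)^{2} = 81$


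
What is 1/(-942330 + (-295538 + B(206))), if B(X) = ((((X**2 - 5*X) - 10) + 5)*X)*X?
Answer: 1/1755654968 ≈ 5.6959e-10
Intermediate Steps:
B(X) = X**2*(-5 + X**2 - 5*X) (B(X) = (((-10 + X**2 - 5*X) + 5)*X)*X = ((-5 + X**2 - 5*X)*X)*X = (X*(-5 + X**2 - 5*X))*X = X**2*(-5 + X**2 - 5*X))
1/(-942330 + (-295538 + B(206))) = 1/(-942330 + (-295538 + 206**2*(-5 + 206**2 - 5*206))) = 1/(-942330 + (-295538 + 42436*(-5 + 42436 - 1030))) = 1/(-942330 + (-295538 + 42436*41401)) = 1/(-942330 + (-295538 + 1756892836)) = 1/(-942330 + 1756597298) = 1/1755654968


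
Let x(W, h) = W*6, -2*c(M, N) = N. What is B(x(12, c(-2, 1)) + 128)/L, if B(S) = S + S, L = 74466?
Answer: 200/37233 ≈ 0.0053716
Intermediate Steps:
c(M, N) = -N/2
x(W, h) = 6*W
B(S) = 2*S
B(x(12, c(-2, 1)) + 128)/L = (2*(6*12 + 128))/74466 = (2*(72 + 128))*(1/74466) = (2*200)*(1/74466) = 400*(1/74466) = 200/37233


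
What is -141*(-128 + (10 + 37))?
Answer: 11421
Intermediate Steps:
-141*(-128 + (10 + 37)) = -141*(-128 + 47) = -141*(-81) = 11421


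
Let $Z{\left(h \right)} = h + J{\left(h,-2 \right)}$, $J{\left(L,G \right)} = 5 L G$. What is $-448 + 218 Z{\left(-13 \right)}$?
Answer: $25058$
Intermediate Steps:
$J{\left(L,G \right)} = 5 G L$
$Z{\left(h \right)} = - 9 h$ ($Z{\left(h \right)} = h + 5 \left(-2\right) h = h - 10 h = - 9 h$)
$-448 + 218 Z{\left(-13 \right)} = -448 + 218 \left(\left(-9\right) \left(-13\right)\right) = -448 + 218 \cdot 117 = -448 + 25506 = 25058$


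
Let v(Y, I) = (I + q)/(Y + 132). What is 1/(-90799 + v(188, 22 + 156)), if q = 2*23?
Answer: -10/907983 ≈ -1.1013e-5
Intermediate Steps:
q = 46
v(Y, I) = (46 + I)/(132 + Y) (v(Y, I) = (I + 46)/(Y + 132) = (46 + I)/(132 + Y))
1/(-90799 + v(188, 22 + 156)) = 1/(-90799 + (46 + (22 + 156))/(132 + 188)) = 1/(-90799 + (46 + 178)/320) = 1/(-90799 + (1/320)*224) = 1/(-90799 + 7/10) = 1/(-907983/10) = -10/907983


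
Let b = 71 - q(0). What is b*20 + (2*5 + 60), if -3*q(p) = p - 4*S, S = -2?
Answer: 4630/3 ≈ 1543.3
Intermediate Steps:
q(p) = -8/3 - p/3 (q(p) = -(p - 4*(-2))/3 = -(p + 8)/3 = -(8 + p)/3 = -8/3 - p/3)
b = 221/3 (b = 71 - (-8/3 - ⅓*0) = 71 - (-8/3 + 0) = 71 - 1*(-8/3) = 71 + 8/3 = 221/3 ≈ 73.667)
b*20 + (2*5 + 60) = (221/3)*20 + (2*5 + 60) = 4420/3 + (10 + 60) = 4420/3 + 70 = 4630/3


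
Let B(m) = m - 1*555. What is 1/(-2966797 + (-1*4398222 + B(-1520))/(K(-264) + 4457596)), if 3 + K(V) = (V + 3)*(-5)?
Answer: -4458898/13228649610003 ≈ -3.3706e-7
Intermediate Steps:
K(V) = -18 - 5*V (K(V) = -3 + (V + 3)*(-5) = -3 + (3 + V)*(-5) = -3 + (-15 - 5*V) = -18 - 5*V)
B(m) = -555 + m (B(m) = m - 555 = -555 + m)
1/(-2966797 + (-1*4398222 + B(-1520))/(K(-264) + 4457596)) = 1/(-2966797 + (-1*4398222 + (-555 - 1520))/((-18 - 5*(-264)) + 4457596)) = 1/(-2966797 + (-4398222 - 2075)/((-18 + 1320) + 4457596)) = 1/(-2966797 - 4400297/(1302 + 4457596)) = 1/(-2966797 - 4400297/4458898) = 1/(-13228649610003/4458898) = -4458898/13228649610003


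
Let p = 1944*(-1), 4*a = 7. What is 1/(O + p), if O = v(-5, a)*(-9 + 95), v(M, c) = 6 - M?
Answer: -1/998 ≈ -0.0010020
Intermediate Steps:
a = 7/4 (a = (¼)*7 = 7/4 ≈ 1.7500)
O = 946 (O = (6 - 1*(-5))*(-9 + 95) = (6 + 5)*86 = 11*86 = 946)
p = -1944
1/(O + p) = 1/(946 - 1944) = 1/(-998) = -1/998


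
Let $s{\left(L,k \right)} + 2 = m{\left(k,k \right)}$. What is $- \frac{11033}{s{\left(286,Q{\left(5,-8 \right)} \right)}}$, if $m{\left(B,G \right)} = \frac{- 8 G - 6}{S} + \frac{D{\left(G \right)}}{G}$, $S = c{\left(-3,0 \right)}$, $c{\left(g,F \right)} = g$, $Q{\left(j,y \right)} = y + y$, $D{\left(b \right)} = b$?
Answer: $\frac{33099}{125} \approx 264.79$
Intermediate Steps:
$Q{\left(j,y \right)} = 2 y$
$S = -3$
$m{\left(B,G \right)} = 3 + \frac{8 G}{3}$ ($m{\left(B,G \right)} = \frac{- 8 G - 6}{-3} + \frac{G}{G} = \left(-6 - 8 G\right) \left(- \frac{1}{3}\right) + 1 = \left(2 + \frac{8 G}{3}\right) + 1 = 3 + \frac{8 G}{3}$)
$s{\left(L,k \right)} = 1 + \frac{8 k}{3}$ ($s{\left(L,k \right)} = -2 + \left(3 + \frac{8 k}{3}\right) = 1 + \frac{8 k}{3}$)
$- \frac{11033}{s{\left(286,Q{\left(5,-8 \right)} \right)}} = - \frac{11033}{1 + \frac{8 \cdot 2 \left(-8\right)}{3}} = - \frac{11033}{1 + \frac{8}{3} \left(-16\right)} = - \frac{11033}{1 - \frac{128}{3}} = - \frac{11033}{- \frac{125}{3}} = \left(-11033\right) \left(- \frac{3}{125}\right) = \frac{33099}{125}$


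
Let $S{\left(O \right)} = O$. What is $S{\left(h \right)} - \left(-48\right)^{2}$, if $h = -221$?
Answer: $-2525$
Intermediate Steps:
$S{\left(h \right)} - \left(-48\right)^{2} = -221 - \left(-48\right)^{2} = -221 - 2304 = -2525$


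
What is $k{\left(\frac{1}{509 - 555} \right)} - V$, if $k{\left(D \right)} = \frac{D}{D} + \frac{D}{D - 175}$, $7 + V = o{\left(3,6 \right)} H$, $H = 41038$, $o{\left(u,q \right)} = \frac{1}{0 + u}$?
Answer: $- \frac{330203711}{24153} \approx -13671.0$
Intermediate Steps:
$o{\left(u,q \right)} = \frac{1}{u}$
$V = \frac{41017}{3}$ ($V = -7 + \frac{1}{3} \cdot 41038 = -7 + \frac{41038}{3} = \frac{41017}{3} \approx 13672.0$)
$k{\left(D \right)} = 1 + \frac{D}{-175 + D}$
$k{\left(\frac{1}{509 - 555} \right)} - V = \frac{-175 + \frac{2}{509 - 555}}{-175 + \frac{1}{509 - 555}} - \frac{41017}{3} = \frac{-175 + \frac{2}{-46}}{-175 + \frac{1}{-46}} - \frac{41017}{3} = \frac{-175 + 2 \left(- \frac{1}{46}\right)}{-175 - \frac{1}{46}} - \frac{41017}{3} = \frac{-175 - \frac{1}{23}}{- \frac{8051}{46}} - \frac{41017}{3} = \left(- \frac{46}{8051}\right) \left(- \frac{4026}{23}\right) - \frac{41017}{3} = \frac{8052}{8051} - \frac{41017}{3} = - \frac{330203711}{24153}$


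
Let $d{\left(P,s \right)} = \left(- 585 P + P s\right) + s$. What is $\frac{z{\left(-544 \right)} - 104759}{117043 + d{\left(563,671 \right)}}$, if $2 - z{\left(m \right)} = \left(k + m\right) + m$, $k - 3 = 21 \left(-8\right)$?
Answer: $- \frac{25876}{41533} \approx -0.62302$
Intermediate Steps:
$k = -165$ ($k = 3 + 21 \left(-8\right) = 3 - 168 = -165$)
$z{\left(m \right)} = 167 - 2 m$ ($z{\left(m \right)} = 2 - \left(\left(-165 + m\right) + m\right) = 2 - \left(-165 + 2 m\right) = 167 - 2 m$)
$d{\left(P,s \right)} = s - 585 P + P s$
$\frac{z{\left(-544 \right)} - 104759}{117043 + d{\left(563,671 \right)}} = \frac{\left(167 - -1088\right) - 104759}{117043 + \left(671 - 329355 + 563 \cdot 671\right)} = \frac{\left(167 + 1088\right) - 104759}{117043 + \left(671 - 329355 + 377773\right)} = \frac{1255 - 104759}{117043 + 49089} = - \frac{103504}{166132} = \left(-103504\right) \frac{1}{166132} = - \frac{25876}{41533}$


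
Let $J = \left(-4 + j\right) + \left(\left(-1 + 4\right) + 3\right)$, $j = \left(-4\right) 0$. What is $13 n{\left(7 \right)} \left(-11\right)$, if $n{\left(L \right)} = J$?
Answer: $-286$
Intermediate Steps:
$j = 0$
$J = 2$ ($J = \left(-4 + 0\right) + \left(\left(-1 + 4\right) + 3\right) = -4 + \left(3 + 3\right) = -4 + 6 = 2$)
$n{\left(L \right)} = 2$
$13 n{\left(7 \right)} \left(-11\right) = 13 \cdot 2 \left(-11\right) = 26 \left(-11\right) = -286$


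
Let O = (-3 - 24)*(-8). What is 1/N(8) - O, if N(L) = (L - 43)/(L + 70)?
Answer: -7638/35 ≈ -218.23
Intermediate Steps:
N(L) = (-43 + L)/(70 + L)
O = 216 (O = -27*(-8) = 216)
1/N(8) - O = 1/((-43 + 8)/(70 + 8)) - 1*216 = 1/(-35/78) - 216 = -78/35 - 216 = -7638/35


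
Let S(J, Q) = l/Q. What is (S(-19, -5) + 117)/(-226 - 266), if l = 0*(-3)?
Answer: -39/164 ≈ -0.23780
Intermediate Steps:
l = 0
S(J, Q) = 0 (S(J, Q) = 0/Q = 0)
(S(-19, -5) + 117)/(-226 - 266) = (0 + 117)/(-226 - 266) = 117/(-492) = 117*(-1/492) = -39/164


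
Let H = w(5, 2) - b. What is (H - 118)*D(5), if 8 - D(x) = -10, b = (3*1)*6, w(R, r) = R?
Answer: -2358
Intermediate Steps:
b = 18 (b = 3*6 = 18)
D(x) = 18 (D(x) = 8 - 1*(-10) = 8 + 10 = 18)
H = -13 (H = 5 - 1*18 = 5 - 18 = -13)
(H - 118)*D(5) = (-13 - 118)*18 = -131*18 = -2358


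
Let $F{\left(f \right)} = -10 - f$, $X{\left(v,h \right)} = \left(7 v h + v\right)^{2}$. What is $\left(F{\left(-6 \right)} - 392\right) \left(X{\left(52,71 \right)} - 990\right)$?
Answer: $-265558323096$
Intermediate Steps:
$X{\left(v,h \right)} = \left(v + 7 h v\right)^{2}$ ($X{\left(v,h \right)} = \left(7 h v + v\right)^{2} = \left(v + 7 h v\right)^{2}$)
$\left(F{\left(-6 \right)} - 392\right) \left(X{\left(52,71 \right)} - 990\right) = \left(\left(-10 - -6\right) - 392\right) \left(52^{2} \left(1 + 7 \cdot 71\right)^{2} - 990\right) = \left(\left(-10 + 6\right) - 392\right) \left(2704 \left(1 + 497\right)^{2} - 990\right) = \left(-4 - 392\right) \left(2704 \cdot 498^{2} - 990\right) = - 396 \left(2704 \cdot 248004 - 990\right) = - 396 \left(670602816 - 990\right) = \left(-396\right) 670601826 = -265558323096$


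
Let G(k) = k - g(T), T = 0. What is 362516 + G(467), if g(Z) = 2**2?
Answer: 362979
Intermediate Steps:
g(Z) = 4
G(k) = -4 + k (G(k) = k - 1*4 = k - 4 = -4 + k)
362516 + G(467) = 362516 + (-4 + 467) = 362516 + 463 = 362979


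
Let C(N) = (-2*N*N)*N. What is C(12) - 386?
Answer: -3842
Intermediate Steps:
C(N) = -2*N³ (C(N) = (-2*N²)*N = -2*N³)
C(12) - 386 = -2*12³ - 386 = -2*1728 - 386 = -3456 - 386 = -3842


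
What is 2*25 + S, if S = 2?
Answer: 52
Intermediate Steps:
2*25 + S = 2*25 + 2 = 50 + 2 = 52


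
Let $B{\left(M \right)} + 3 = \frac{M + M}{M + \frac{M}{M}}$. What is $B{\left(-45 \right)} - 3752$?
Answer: $- \frac{82565}{22} \approx -3753.0$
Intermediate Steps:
$B{\left(M \right)} = -3 + \frac{2 M}{1 + M}$ ($B{\left(M \right)} = -3 + \frac{M + M}{M + \frac{M}{M}} = -3 + \frac{2 M}{M + 1} = -3 + \frac{2 M}{1 + M}$)
$B{\left(-45 \right)} - 3752 = \frac{-3 - -45}{1 - 45} - 3752 = \frac{-3 + 45}{-44} - 3752 = \left(- \frac{1}{44}\right) 42 - 3752 = - \frac{21}{22} - 3752 = - \frac{82565}{22}$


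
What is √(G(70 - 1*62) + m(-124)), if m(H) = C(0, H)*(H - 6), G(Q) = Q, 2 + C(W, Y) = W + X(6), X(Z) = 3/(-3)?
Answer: √398 ≈ 19.950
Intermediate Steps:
X(Z) = -1 (X(Z) = 3*(-⅓) = -1)
C(W, Y) = -3 + W (C(W, Y) = -2 + (W - 1) = -2 + (-1 + W) = -3 + W)
m(H) = 18 - 3*H (m(H) = (-3 + 0)*(H - 6) = -3*(-6 + H) = 18 - 3*H)
√(G(70 - 1*62) + m(-124)) = √((70 - 1*62) + (18 - 3*(-124))) = √((70 - 62) + (18 + 372)) = √(8 + 390) = √398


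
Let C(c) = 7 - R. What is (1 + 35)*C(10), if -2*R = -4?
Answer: 180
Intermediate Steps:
R = 2 (R = -½*(-4) = 2)
C(c) = 5 (C(c) = 7 - 1*2 = 7 - 2 = 5)
(1 + 35)*C(10) = (1 + 35)*5 = 36*5 = 180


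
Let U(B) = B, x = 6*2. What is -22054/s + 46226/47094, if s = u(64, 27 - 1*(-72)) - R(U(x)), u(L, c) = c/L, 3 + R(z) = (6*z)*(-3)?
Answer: -3656590493/36929545 ≈ -99.015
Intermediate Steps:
x = 12
R(z) = -3 - 18*z (R(z) = -3 + (6*z)*(-3) = -3 - 18*z)
s = 14115/64 (s = (27 - 1*(-72))/64 - (-3 - 18*12) = (27 + 72)*(1/64) - (-3 - 216) = 99*(1/64) - 1*(-219) = 99/64 + 219 = 14115/64 ≈ 220.55)
-22054/s + 46226/47094 = -22054/14115/64 + 46226/47094 = -22054*64/14115 + 46226*(1/47094) = -1411456/14115 + 23113/23547 = -3656590493/36929545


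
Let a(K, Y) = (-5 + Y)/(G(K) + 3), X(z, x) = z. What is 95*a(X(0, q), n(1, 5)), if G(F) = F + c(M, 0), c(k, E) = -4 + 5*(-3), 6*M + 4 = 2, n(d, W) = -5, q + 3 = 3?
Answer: 475/8 ≈ 59.375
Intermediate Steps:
q = 0 (q = -3 + 3 = 0)
M = -⅓ (M = -⅔ + (⅙)*2 = -⅔ + ⅓ = -⅓ ≈ -0.33333)
c(k, E) = -19 (c(k, E) = -4 - 15 = -19)
G(F) = -19 + F (G(F) = F - 19 = -19 + F)
a(K, Y) = (-5 + Y)/(-16 + K) (a(K, Y) = (-5 + Y)/((-19 + K) + 3) = (-5 + Y)/(-16 + K))
95*a(X(0, q), n(1, 5)) = 95*((-5 - 5)/(-16 + 0)) = 95*(-10/(-16)) = 95*(-1/16*(-10)) = 95*(5/8) = 475/8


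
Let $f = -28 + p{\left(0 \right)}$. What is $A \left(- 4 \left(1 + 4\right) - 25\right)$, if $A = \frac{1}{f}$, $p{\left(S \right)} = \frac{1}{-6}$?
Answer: $\frac{270}{169} \approx 1.5976$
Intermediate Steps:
$p{\left(S \right)} = - \frac{1}{6}$
$f = - \frac{169}{6}$ ($f = -28 - \frac{1}{6} = - \frac{169}{6} \approx -28.167$)
$A = - \frac{6}{169}$ ($A = \frac{1}{- \frac{169}{6}} = - \frac{6}{169} \approx -0.035503$)
$A \left(- 4 \left(1 + 4\right) - 25\right) = - \frac{6 \left(- 4 \left(1 + 4\right) - 25\right)}{169} = - \frac{6 \left(\left(-4\right) 5 - 25\right)}{169} = - \frac{6 \left(-20 - 25\right)}{169} = \left(- \frac{6}{169}\right) \left(-45\right) = \frac{270}{169}$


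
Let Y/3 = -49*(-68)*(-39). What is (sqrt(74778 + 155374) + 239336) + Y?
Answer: -150508 + 2*sqrt(57538) ≈ -1.5003e+5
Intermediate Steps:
Y = -389844 (Y = 3*(-49*(-68)*(-39)) = 3*(3332*(-39)) = 3*(-129948) = -389844)
(sqrt(74778 + 155374) + 239336) + Y = (sqrt(74778 + 155374) + 239336) - 389844 = (sqrt(230152) + 239336) - 389844 = (2*sqrt(57538) + 239336) - 389844 = (239336 + 2*sqrt(57538)) - 389844 = -150508 + 2*sqrt(57538)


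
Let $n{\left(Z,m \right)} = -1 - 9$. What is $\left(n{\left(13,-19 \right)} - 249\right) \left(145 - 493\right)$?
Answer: $90132$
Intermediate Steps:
$n{\left(Z,m \right)} = -10$ ($n{\left(Z,m \right)} = -1 - 9 = -10$)
$\left(n{\left(13,-19 \right)} - 249\right) \left(145 - 493\right) = \left(-10 - 249\right) \left(145 - 493\right) = \left(-259\right) \left(-348\right) = 90132$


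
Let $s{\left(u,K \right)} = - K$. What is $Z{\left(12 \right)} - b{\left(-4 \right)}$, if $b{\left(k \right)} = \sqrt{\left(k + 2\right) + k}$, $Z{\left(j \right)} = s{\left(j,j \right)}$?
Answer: $-12 - i \sqrt{6} \approx -12.0 - 2.4495 i$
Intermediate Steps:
$Z{\left(j \right)} = - j$
$b{\left(k \right)} = \sqrt{2 + 2 k}$ ($b{\left(k \right)} = \sqrt{\left(2 + k\right) + k} = \sqrt{2 + 2 k}$)
$Z{\left(12 \right)} - b{\left(-4 \right)} = \left(-1\right) 12 - \sqrt{2 + 2 \left(-4\right)} = -12 - \sqrt{2 - 8} = -12 - \sqrt{-6} = -12 - i \sqrt{6}$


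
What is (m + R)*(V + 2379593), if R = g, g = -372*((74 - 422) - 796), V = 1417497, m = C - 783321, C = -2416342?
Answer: -10533488383550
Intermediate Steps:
m = -3199663 (m = -2416342 - 783321 = -3199663)
g = 425568 (g = -372*(-348 - 796) = -372*(-1144) = 425568)
R = 425568
(m + R)*(V + 2379593) = (-3199663 + 425568)*(1417497 + 2379593) = -2774095*3797090 = -10533488383550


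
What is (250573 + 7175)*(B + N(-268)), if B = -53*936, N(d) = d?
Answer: -12855439248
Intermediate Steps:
B = -49608
(250573 + 7175)*(B + N(-268)) = (250573 + 7175)*(-49608 - 268) = 257748*(-49876) = -12855439248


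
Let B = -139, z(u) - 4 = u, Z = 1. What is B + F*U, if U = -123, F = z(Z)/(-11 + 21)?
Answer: -401/2 ≈ -200.50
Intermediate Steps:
z(u) = 4 + u
F = ½ (F = (4 + 1)/(-11 + 21) = 5/10 = 5*(⅒) = ½ ≈ 0.50000)
B + F*U = -139 + (½)*(-123) = -139 - 123/2 = -401/2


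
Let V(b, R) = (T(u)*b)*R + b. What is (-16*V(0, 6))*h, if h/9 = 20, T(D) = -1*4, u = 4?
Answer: 0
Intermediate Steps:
T(D) = -4
V(b, R) = b - 4*R*b (V(b, R) = (-4*b)*R + b = -4*R*b + b = b - 4*R*b)
h = 180 (h = 9*20 = 180)
(-16*V(0, 6))*h = -0*(1 - 4*6)*180 = -0*(1 - 24)*180 = -0*(-23)*180 = -16*0*180 = 0*180 = 0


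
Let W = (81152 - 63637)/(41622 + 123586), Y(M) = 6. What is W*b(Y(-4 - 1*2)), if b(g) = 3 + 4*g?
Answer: 472905/165208 ≈ 2.8625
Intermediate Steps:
W = 17515/165208 ≈ 0.10602
W*b(Y(-4 - 1*2)) = 17515*(3 + 4*6)/165208 = 17515*(3 + 24)/165208 = (17515/165208)*27 = 472905/165208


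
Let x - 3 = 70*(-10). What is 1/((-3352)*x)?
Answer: 1/2336344 ≈ 4.2802e-7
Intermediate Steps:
x = -697 (x = 3 + 70*(-10) = 3 - 700 = -697)
1/((-3352)*x) = 1/(-3352*(-697)) = -1/3352*(-1/697) = 1/2336344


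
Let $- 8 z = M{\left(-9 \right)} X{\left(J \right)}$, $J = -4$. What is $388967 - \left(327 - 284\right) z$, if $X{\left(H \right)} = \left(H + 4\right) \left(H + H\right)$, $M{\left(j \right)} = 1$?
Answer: $388967$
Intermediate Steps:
$X{\left(H \right)} = 2 H \left(4 + H\right)$ ($X{\left(H \right)} = \left(4 + H\right) 2 H = 2 H \left(4 + H\right)$)
$z = 0$ ($z = - \frac{1 \cdot 2 \left(-4\right) \left(4 - 4\right)}{8} = - \frac{1 \cdot 2 \left(-4\right) 0}{8} = - \frac{1 \cdot 0}{8} = \left(- \frac{1}{8}\right) 0 = 0$)
$388967 - \left(327 - 284\right) z = 388967 - \left(327 - 284\right) 0 = 388967 - 43 \cdot 0 = 388967 - 0 = 388967 + 0 = 388967$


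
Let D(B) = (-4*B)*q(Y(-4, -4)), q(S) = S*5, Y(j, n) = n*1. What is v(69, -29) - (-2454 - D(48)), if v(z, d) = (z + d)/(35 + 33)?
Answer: 107008/17 ≈ 6294.6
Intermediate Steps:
Y(j, n) = n
q(S) = 5*S
v(z, d) = d/68 + z/68 (v(z, d) = (d + z)/68 = (d + z)*(1/68) = d/68 + z/68)
D(B) = 80*B (D(B) = (-4*B)*(5*(-4)) = -4*B*(-20) = 80*B)
v(69, -29) - (-2454 - D(48)) = ((1/68)*(-29) + (1/68)*69) - (-2454 - 80*48) = (-29/68 + 69/68) - (-2454 - 1*3840) = 10/17 - (-2454 - 3840) = 10/17 - 1*(-6294) = 10/17 + 6294 = 107008/17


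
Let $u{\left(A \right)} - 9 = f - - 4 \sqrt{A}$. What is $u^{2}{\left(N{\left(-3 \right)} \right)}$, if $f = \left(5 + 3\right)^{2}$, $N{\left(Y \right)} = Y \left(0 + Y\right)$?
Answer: $7225$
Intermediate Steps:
$N{\left(Y \right)} = Y^{2}$ ($N{\left(Y \right)} = Y Y = Y^{2}$)
$f = 64$ ($f = 8^{2} = 64$)
$u{\left(A \right)} = 73 + 4 \sqrt{A}$ ($u{\left(A \right)} = 9 - \left(-64 - 4 \sqrt{A}\right) = 9 + \left(64 + 4 \sqrt{A}\right) = 73 + 4 \sqrt{A}$)
$u^{2}{\left(N{\left(-3 \right)} \right)} = \left(73 + 4 \sqrt{\left(-3\right)^{2}}\right)^{2} = \left(73 + 4 \sqrt{9}\right)^{2} = \left(73 + 4 \cdot 3\right)^{2} = \left(73 + 12\right)^{2} = 85^{2} = 7225$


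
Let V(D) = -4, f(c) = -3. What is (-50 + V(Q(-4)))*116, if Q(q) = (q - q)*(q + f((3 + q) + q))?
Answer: -6264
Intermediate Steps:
Q(q) = 0 (Q(q) = (q - q)*(q - 3) = 0*(-3 + q) = 0)
(-50 + V(Q(-4)))*116 = (-50 - 4)*116 = -54*116 = -6264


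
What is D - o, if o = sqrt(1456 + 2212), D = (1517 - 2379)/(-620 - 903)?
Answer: 862/1523 - 2*sqrt(917) ≈ -59.998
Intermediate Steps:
D = 862/1523 (D = -862/(-1523) = -862*(-1/1523) = 862/1523 ≈ 0.56599)
o = 2*sqrt(917) (o = sqrt(3668) = 2*sqrt(917) ≈ 60.564)
D - o = 862/1523 - 2*sqrt(917)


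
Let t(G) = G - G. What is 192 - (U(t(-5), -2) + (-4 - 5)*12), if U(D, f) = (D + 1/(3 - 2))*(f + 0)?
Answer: 302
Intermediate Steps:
t(G) = 0
U(D, f) = f*(1 + D) (U(D, f) = (D + 1/1)*f = (D + 1)*f = (1 + D)*f = f*(1 + D))
192 - (U(t(-5), -2) + (-4 - 5)*12) = 192 - (-2*(1 + 0) + (-4 - 5)*12) = 192 - (-2*1 - 9*12) = 192 - (-2 - 108) = 192 - 1*(-110) = 192 + 110 = 302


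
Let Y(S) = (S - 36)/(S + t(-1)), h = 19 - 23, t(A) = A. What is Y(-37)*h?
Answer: -146/19 ≈ -7.6842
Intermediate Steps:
h = -4
Y(S) = (-36 + S)/(-1 + S) (Y(S) = (S - 36)/(S - 1) = (-36 + S)/(-1 + S))
Y(-37)*h = ((-36 - 37)/(-1 - 37))*(-4) = (-73/(-38))*(-4) = -1/38*(-73)*(-4) = (73/38)*(-4) = -146/19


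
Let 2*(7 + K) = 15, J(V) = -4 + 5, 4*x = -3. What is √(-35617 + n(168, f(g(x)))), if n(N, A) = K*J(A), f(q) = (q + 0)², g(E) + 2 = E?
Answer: I*√142466/2 ≈ 188.72*I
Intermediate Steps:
x = -¾ (x = (¼)*(-3) = -¾ ≈ -0.75000)
g(E) = -2 + E
J(V) = 1
f(q) = q²
K = ½ (K = -7 + (½)*15 = -7 + 15/2 = ½ ≈ 0.50000)
n(N, A) = ½ (n(N, A) = (½)*1 = ½)
√(-35617 + n(168, f(g(x)))) = √(-35617 + ½) = √(-71233/2) = I*√142466/2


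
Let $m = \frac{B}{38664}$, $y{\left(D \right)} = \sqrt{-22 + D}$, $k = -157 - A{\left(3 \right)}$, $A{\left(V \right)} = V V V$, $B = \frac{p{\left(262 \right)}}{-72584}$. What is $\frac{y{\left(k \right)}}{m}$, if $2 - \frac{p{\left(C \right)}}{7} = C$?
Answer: $\frac{701596944 i \sqrt{206}}{455} \approx 2.2131 \cdot 10^{7} i$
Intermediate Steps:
$p{\left(C \right)} = 14 - 7 C$
$B = \frac{455}{18146}$ ($B = \frac{14 - 1834}{-72584} = \left(14 - 1834\right) \left(- \frac{1}{72584}\right) = \left(-1820\right) \left(- \frac{1}{72584}\right) = \frac{455}{18146} \approx 0.025074$)
$A{\left(V \right)} = V^{3}$ ($A{\left(V \right)} = V^{2} V = V^{3}$)
$k = -184$ ($k = -157 - 3^{3} = -157 - 27 = -184$)
$m = \frac{455}{701596944}$ ($m = \frac{455}{18146 \cdot 38664} = \frac{455}{18146} \cdot \frac{1}{38664} = \frac{455}{701596944} \approx 6.4852 \cdot 10^{-7}$)
$\frac{y{\left(k \right)}}{m} = \frac{\sqrt{-22 - 184}}{\frac{455}{701596944}} = \sqrt{-206} \cdot \frac{701596944}{455} = i \sqrt{206} \cdot \frac{701596944}{455} = \frac{701596944 i \sqrt{206}}{455}$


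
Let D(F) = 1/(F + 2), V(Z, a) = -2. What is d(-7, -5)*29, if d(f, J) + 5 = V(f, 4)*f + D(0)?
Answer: 551/2 ≈ 275.50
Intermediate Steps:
D(F) = 1/(2 + F)
d(f, J) = -9/2 - 2*f (d(f, J) = -5 + (-2*f + 1/(2 + 0)) = -5 + (-2*f + 1/2) = -5 + (-2*f + ½) = -5 + (½ - 2*f) = -9/2 - 2*f)
d(-7, -5)*29 = (-9/2 - 2*(-7))*29 = (-9/2 + 14)*29 = (19/2)*29 = 551/2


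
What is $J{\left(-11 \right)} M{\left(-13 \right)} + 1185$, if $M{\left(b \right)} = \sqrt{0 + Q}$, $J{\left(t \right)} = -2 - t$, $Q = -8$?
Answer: $1185 + 18 i \sqrt{2} \approx 1185.0 + 25.456 i$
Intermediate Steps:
$M{\left(b \right)} = 2 i \sqrt{2}$ ($M{\left(b \right)} = \sqrt{0 - 8} = \sqrt{-8} = 2 i \sqrt{2}$)
$J{\left(-11 \right)} M{\left(-13 \right)} + 1185 = \left(-2 - -11\right) 2 i \sqrt{2} + 1185 = \left(-2 + 11\right) 2 i \sqrt{2} + 1185 = 9 \cdot 2 i \sqrt{2} + 1185 = 18 i \sqrt{2} + 1185 = 1185 + 18 i \sqrt{2}$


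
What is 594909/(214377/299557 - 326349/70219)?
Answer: -4171222892307849/27568929610 ≈ -1.5130e+5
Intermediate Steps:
594909/(214377/299557 - 326349/70219) = 594909/(-82706788830/21034592983) = 594909*(-21034592983/82706788830) = -4171222892307849/27568929610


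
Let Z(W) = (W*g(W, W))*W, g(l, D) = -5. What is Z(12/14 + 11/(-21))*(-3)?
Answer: 5/3 ≈ 1.6667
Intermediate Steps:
Z(W) = -5*W² (Z(W) = (W*(-5))*W = (-5*W)*W = -5*W²)
Z(12/14 + 11/(-21))*(-3) = -5*(12/14 + 11/(-21))²*(-3) = -5*(12*(1/14) + 11*(-1/21))²*(-3) = -5*(6/7 - 11/21)²*(-3) = -5*(⅓)²*(-3) = -5*⅑*(-3) = -5/9*(-3) = 5/3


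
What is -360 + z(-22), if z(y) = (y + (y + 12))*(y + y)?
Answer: 1048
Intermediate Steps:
z(y) = 2*y*(12 + 2*y) (z(y) = (y + (12 + y))*(2*y) = (12 + 2*y)*(2*y) = 2*y*(12 + 2*y))
-360 + z(-22) = -360 + 4*(-22)*(6 - 22) = -360 + 4*(-22)*(-16) = -360 + 1408 = 1048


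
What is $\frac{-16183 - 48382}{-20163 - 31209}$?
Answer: $\frac{64565}{51372} \approx 1.2568$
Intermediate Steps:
$\frac{-16183 - 48382}{-20163 - 31209} = - \frac{64565}{-51372} = \left(-64565\right) \left(- \frac{1}{51372}\right) = \frac{64565}{51372}$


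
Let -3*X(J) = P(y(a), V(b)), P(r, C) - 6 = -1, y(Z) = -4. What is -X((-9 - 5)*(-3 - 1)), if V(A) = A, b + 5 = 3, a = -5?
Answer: 5/3 ≈ 1.6667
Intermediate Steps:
b = -2 (b = -5 + 3 = -2)
P(r, C) = 5 (P(r, C) = 6 - 1 = 5)
X(J) = -5/3 (X(J) = -⅓*5 = -5/3)
-X((-9 - 5)*(-3 - 1)) = -1*(-5/3) = 5/3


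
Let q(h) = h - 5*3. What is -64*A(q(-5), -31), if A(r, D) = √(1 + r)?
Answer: -64*I*√19 ≈ -278.97*I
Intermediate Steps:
q(h) = -15 + h (q(h) = h - 15 = -15 + h)
-64*A(q(-5), -31) = -64*√(1 + (-15 - 5)) = -64*√(1 - 20) = -64*I*√19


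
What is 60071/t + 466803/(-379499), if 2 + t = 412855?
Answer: -169924134530/156677300647 ≈ -1.0845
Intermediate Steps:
t = 412853 (t = -2 + 412855 = 412853)
60071/t + 466803/(-379499) = 60071/412853 + 466803/(-379499) = 60071*(1/412853) + 466803*(-1/379499) = 60071/412853 - 466803/379499 = -169924134530/156677300647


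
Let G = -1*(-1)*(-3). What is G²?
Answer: 9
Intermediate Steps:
G = -3 (G = 1*(-3) = -3)
G² = (-3)² = 9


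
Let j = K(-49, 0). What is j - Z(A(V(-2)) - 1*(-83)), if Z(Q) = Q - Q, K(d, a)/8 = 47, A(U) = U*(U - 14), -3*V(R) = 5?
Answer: 376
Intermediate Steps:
V(R) = -5/3 (V(R) = -1/3*5 = -5/3)
A(U) = U*(-14 + U)
K(d, a) = 376 (K(d, a) = 8*47 = 376)
j = 376
Z(Q) = 0
j - Z(A(V(-2)) - 1*(-83)) = 376 - 1*0 = 376 + 0 = 376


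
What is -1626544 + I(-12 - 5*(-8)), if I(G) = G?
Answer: -1626516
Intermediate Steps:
-1626544 + I(-12 - 5*(-8)) = -1626544 + (-12 - 5*(-8)) = -1626544 + (-12 + 40) = -1626544 + 28 = -1626516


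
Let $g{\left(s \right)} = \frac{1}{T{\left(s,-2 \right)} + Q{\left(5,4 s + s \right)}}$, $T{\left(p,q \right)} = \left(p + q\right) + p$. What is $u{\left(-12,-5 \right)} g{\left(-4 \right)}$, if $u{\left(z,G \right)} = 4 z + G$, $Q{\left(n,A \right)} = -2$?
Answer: $\frac{53}{12} \approx 4.4167$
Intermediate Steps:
$T{\left(p,q \right)} = q + 2 p$
$u{\left(z,G \right)} = G + 4 z$
$g{\left(s \right)} = \frac{1}{-4 + 2 s}$ ($g{\left(s \right)} = \frac{1}{\left(-2 + 2 s\right) - 2} = \frac{1}{-4 + 2 s}$)
$u{\left(-12,-5 \right)} g{\left(-4 \right)} = \left(-5 + 4 \left(-12\right)\right) \frac{1}{2 \left(-2 - 4\right)} = \left(-5 - 48\right) \frac{1}{2 \left(-6\right)} = - 53 \cdot \frac{1}{2} \left(- \frac{1}{6}\right) = \left(-53\right) \left(- \frac{1}{12}\right) = \frac{53}{12}$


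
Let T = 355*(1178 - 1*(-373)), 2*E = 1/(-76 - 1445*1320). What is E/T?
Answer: -1/2100531645960 ≈ -4.7607e-13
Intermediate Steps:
E = -1/3814952 (E = 1/(2*(-76 - 1445*1320)) = 1/(2*(-76 - 1907400)) = (1/2)/(-1907476) = (1/2)*(-1/1907476) = -1/3814952 ≈ -2.6213e-7)
T = 550605 (T = 355*(1178 + 373) = 355*1551 = 550605)
E/T = -1/3814952/550605 = -1/3814952*1/550605 = -1/2100531645960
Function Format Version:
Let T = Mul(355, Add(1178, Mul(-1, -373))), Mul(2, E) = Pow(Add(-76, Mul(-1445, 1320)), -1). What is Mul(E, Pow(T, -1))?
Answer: Rational(-1, 2100531645960) ≈ -4.7607e-13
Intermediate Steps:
E = Rational(-1, 3814952) (E = Mul(Rational(1, 2), Pow(Add(-76, Mul(-1445, 1320)), -1)) = Mul(Rational(1, 2), Pow(Add(-76, -1907400), -1)) = Mul(Rational(1, 2), Pow(-1907476, -1)) = Mul(Rational(1, 2), Rational(-1, 1907476)) = Rational(-1, 3814952) ≈ -2.6213e-7)
T = 550605 (T = Mul(355, Add(1178, 373)) = Mul(355, 1551) = 550605)
Mul(E, Pow(T, -1)) = Mul(Rational(-1, 3814952), Pow(550605, -1)) = Mul(Rational(-1, 3814952), Rational(1, 550605)) = Rational(-1, 2100531645960)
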